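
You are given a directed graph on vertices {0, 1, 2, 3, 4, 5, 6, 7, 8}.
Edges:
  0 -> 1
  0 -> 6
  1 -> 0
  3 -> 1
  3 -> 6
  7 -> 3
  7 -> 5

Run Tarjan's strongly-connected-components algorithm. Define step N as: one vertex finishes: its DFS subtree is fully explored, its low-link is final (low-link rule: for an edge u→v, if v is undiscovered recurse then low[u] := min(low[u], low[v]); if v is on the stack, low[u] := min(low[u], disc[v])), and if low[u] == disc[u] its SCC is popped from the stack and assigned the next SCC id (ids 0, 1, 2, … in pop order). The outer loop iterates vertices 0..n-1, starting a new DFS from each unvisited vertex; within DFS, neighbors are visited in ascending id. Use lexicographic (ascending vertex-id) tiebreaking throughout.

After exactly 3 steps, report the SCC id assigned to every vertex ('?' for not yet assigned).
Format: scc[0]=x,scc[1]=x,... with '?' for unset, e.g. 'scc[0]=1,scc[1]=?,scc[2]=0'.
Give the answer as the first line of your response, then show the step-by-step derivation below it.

scc[0]=1,scc[1]=1,scc[2]=?,scc[3]=?,scc[4]=?,scc[5]=?,scc[6]=0,scc[7]=?,scc[8]=?

step 1: low=(low[0]=0,low[1]=0,low[2]=?,low[3]=?,low[4]=?,low[5]=?,low[6]=?,low[7]=?,low[8]=?); scc=(scc[0]=?,scc[1]=?,scc[2]=?,scc[3]=?,scc[4]=?,scc[5]=?,scc[6]=?,scc[7]=?,scc[8]=?)
step 2: low=(low[0]=0,low[1]=0,low[2]=?,low[3]=?,low[4]=?,low[5]=?,low[6]=2,low[7]=?,low[8]=?); scc=(scc[0]=?,scc[1]=?,scc[2]=?,scc[3]=?,scc[4]=?,scc[5]=?,scc[6]=0,scc[7]=?,scc[8]=?)
step 3: low=(low[0]=0,low[1]=0,low[2]=?,low[3]=?,low[4]=?,low[5]=?,low[6]=2,low[7]=?,low[8]=?); scc=(scc[0]=1,scc[1]=1,scc[2]=?,scc[3]=?,scc[4]=?,scc[5]=?,scc[6]=0,scc[7]=?,scc[8]=?)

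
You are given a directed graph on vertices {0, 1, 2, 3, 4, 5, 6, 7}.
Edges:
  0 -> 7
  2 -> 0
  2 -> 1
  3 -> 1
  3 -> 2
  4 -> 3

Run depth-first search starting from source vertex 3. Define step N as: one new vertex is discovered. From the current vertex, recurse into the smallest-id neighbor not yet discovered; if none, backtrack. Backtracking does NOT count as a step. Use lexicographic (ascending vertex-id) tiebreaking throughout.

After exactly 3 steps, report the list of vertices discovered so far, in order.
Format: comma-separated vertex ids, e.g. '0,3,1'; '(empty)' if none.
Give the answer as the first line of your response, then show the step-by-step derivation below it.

3,1,2

step 1: discover 3; path=3; order=3
step 2: discover 1; path=3>1; order=3,1
step 3: discover 2; path=3>2; order=3,1,2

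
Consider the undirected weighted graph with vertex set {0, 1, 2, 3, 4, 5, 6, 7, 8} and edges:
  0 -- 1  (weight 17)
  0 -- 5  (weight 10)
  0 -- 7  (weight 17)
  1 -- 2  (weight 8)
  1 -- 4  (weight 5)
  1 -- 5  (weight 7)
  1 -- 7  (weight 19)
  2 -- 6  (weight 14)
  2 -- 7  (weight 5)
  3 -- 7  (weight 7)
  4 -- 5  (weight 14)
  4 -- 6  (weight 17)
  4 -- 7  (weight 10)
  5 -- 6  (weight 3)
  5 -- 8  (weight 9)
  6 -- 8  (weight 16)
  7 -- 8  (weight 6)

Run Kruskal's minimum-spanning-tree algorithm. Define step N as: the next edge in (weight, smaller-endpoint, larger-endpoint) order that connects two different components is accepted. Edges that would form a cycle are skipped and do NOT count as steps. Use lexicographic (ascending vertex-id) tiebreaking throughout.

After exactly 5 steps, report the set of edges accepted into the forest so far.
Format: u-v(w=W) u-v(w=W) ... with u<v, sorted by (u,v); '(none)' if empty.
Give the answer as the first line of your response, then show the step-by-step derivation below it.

1-4(w=5) 1-5(w=7) 2-7(w=5) 5-6(w=3) 7-8(w=6)

step 1: add edge 5-6 (w=3); MST = {5-6(w=3)}
step 2: add edge 1-4 (w=5); MST = {1-4(w=5) 5-6(w=3)}
step 3: add edge 2-7 (w=5); MST = {1-4(w=5) 2-7(w=5) 5-6(w=3)}
step 4: add edge 7-8 (w=6); MST = {1-4(w=5) 2-7(w=5) 5-6(w=3) 7-8(w=6)}
step 5: add edge 1-5 (w=7); MST = {1-4(w=5) 1-5(w=7) 2-7(w=5) 5-6(w=3) 7-8(w=6)}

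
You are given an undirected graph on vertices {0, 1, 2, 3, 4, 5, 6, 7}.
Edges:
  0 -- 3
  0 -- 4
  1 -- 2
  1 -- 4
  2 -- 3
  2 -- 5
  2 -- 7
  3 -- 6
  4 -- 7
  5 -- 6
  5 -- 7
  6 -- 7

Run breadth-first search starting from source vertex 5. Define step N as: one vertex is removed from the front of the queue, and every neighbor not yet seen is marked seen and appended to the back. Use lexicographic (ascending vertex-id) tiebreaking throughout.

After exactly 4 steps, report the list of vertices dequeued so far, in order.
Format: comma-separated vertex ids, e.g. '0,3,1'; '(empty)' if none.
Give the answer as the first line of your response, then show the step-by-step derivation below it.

5,2,6,7

step 1: dequeue 5; queue=[2,6,7]; order=5
step 2: dequeue 2; queue=[6,7,1,3]; order=5,2
step 3: dequeue 6; queue=[7,1,3]; order=5,2,6
step 4: dequeue 7; queue=[1,3,4]; order=5,2,6,7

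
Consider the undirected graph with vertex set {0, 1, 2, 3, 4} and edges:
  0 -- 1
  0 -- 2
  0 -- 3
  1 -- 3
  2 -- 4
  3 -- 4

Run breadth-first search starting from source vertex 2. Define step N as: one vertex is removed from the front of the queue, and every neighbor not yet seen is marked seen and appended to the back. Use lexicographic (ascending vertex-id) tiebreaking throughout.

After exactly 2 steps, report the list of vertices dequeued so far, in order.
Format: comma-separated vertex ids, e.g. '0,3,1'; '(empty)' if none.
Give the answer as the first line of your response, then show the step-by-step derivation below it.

2,0

step 1: dequeue 2; queue=[0,4]; order=2
step 2: dequeue 0; queue=[4,1,3]; order=2,0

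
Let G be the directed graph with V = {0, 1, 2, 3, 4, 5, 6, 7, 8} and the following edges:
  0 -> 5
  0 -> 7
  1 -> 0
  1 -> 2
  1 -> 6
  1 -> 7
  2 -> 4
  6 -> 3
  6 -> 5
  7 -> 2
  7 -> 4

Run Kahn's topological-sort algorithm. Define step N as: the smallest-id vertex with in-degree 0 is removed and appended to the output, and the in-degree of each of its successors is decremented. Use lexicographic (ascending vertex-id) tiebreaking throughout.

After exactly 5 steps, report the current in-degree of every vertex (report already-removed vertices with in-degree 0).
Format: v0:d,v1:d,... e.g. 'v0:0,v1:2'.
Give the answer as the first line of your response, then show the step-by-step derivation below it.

v0:0,v1:0,v2:1,v3:0,v4:2,v5:0,v6:0,v7:0,v8:0

step 1: output 1; order=[1]; indeg=(0,0,1,1,2,2,0,1,0)
step 2: output 0; order=[1,0]; indeg=(0,0,1,1,2,1,0,0,0)
step 3: output 6; order=[1,0,6]; indeg=(0,0,1,0,2,0,0,0,0)
step 4: output 3; order=[1,0,6,3]; indeg=(0,0,1,0,2,0,0,0,0)
step 5: output 5; order=[1,0,6,3,5]; indeg=(0,0,1,0,2,0,0,0,0)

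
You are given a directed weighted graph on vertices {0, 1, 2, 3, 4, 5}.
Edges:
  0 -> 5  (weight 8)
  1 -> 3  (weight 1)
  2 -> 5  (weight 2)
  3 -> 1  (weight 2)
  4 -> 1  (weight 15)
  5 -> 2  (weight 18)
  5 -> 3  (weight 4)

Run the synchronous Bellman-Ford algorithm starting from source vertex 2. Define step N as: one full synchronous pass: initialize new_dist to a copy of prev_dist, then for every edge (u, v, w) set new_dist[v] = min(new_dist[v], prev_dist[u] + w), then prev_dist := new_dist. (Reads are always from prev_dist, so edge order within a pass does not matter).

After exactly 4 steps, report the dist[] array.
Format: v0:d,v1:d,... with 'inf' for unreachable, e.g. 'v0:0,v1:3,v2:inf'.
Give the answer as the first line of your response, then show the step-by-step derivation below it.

v0:inf,v1:8,v2:0,v3:6,v4:inf,v5:2

step 1: dist = v0:inf,v1:inf,v2:0,v3:inf,v4:inf,v5:2
step 2: dist = v0:inf,v1:inf,v2:0,v3:6,v4:inf,v5:2
step 3: dist = v0:inf,v1:8,v2:0,v3:6,v4:inf,v5:2
step 4: dist = v0:inf,v1:8,v2:0,v3:6,v4:inf,v5:2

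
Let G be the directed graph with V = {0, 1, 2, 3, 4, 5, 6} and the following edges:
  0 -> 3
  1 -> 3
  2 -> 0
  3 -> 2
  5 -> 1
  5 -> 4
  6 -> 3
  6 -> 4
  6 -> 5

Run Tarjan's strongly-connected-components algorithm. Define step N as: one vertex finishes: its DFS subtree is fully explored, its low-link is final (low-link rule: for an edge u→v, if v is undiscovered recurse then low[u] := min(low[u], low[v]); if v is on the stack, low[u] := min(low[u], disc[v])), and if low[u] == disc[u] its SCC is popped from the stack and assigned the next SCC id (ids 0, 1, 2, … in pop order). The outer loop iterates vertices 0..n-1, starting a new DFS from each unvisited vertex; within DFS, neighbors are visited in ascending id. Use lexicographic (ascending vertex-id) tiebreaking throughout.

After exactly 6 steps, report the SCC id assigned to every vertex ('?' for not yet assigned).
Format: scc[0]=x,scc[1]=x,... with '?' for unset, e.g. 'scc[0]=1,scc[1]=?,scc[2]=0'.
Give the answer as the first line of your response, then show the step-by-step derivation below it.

scc[0]=0,scc[1]=1,scc[2]=0,scc[3]=0,scc[4]=2,scc[5]=3,scc[6]=?

step 1: low=(low[0]=0,low[1]=?,low[2]=0,low[3]=1,low[4]=?,low[5]=?,low[6]=?); scc=(scc[0]=?,scc[1]=?,scc[2]=?,scc[3]=?,scc[4]=?,scc[5]=?,scc[6]=?)
step 2: low=(low[0]=0,low[1]=?,low[2]=0,low[3]=0,low[4]=?,low[5]=?,low[6]=?); scc=(scc[0]=?,scc[1]=?,scc[2]=?,scc[3]=?,scc[4]=?,scc[5]=?,scc[6]=?)
step 3: low=(low[0]=0,low[1]=?,low[2]=0,low[3]=0,low[4]=?,low[5]=?,low[6]=?); scc=(scc[0]=0,scc[1]=?,scc[2]=0,scc[3]=0,scc[4]=?,scc[5]=?,scc[6]=?)
step 4: low=(low[0]=0,low[1]=3,low[2]=0,low[3]=0,low[4]=?,low[5]=?,low[6]=?); scc=(scc[0]=0,scc[1]=1,scc[2]=0,scc[3]=0,scc[4]=?,scc[5]=?,scc[6]=?)
step 5: low=(low[0]=0,low[1]=3,low[2]=0,low[3]=0,low[4]=4,low[5]=?,low[6]=?); scc=(scc[0]=0,scc[1]=1,scc[2]=0,scc[3]=0,scc[4]=2,scc[5]=?,scc[6]=?)
step 6: low=(low[0]=0,low[1]=3,low[2]=0,low[3]=0,low[4]=4,low[5]=5,low[6]=?); scc=(scc[0]=0,scc[1]=1,scc[2]=0,scc[3]=0,scc[4]=2,scc[5]=3,scc[6]=?)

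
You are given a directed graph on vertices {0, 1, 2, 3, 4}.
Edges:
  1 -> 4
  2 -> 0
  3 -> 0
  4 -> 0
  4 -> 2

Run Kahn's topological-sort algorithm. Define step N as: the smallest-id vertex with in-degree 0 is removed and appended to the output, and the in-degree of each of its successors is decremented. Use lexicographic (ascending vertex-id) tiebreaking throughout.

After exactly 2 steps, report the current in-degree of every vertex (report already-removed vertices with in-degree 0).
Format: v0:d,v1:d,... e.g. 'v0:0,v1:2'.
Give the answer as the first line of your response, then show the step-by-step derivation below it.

v0:2,v1:0,v2:1,v3:0,v4:0

step 1: output 1; order=[1]; indeg=(3,0,1,0,0)
step 2: output 3; order=[1,3]; indeg=(2,0,1,0,0)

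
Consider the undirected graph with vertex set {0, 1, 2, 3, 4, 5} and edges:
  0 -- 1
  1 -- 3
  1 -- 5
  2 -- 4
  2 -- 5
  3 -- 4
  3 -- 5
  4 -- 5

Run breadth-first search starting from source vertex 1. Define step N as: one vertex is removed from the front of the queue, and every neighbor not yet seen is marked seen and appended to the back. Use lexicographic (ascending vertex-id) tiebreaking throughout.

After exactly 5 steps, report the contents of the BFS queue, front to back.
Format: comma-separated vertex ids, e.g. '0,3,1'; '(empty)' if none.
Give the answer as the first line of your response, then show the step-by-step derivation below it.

2

step 1: dequeue 1; queue=[0,3,5]; order=1
step 2: dequeue 0; queue=[3,5]; order=1,0
step 3: dequeue 3; queue=[5,4]; order=1,0,3
step 4: dequeue 5; queue=[4,2]; order=1,0,3,5
step 5: dequeue 4; queue=[2]; order=1,0,3,5,4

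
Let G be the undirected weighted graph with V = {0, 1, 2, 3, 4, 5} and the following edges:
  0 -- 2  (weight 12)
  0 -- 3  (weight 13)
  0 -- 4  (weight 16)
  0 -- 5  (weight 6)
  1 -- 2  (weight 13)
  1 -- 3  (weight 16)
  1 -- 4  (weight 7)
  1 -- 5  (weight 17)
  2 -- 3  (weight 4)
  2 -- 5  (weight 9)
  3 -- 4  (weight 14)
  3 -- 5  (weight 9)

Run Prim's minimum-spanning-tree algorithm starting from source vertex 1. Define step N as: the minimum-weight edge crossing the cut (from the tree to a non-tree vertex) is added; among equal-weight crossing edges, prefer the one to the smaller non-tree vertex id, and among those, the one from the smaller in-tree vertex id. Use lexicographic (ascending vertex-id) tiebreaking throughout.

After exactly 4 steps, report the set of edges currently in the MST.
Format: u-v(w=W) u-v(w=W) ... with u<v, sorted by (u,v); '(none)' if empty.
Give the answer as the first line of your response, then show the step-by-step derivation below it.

1-2(w=13) 1-4(w=7) 2-3(w=4) 2-5(w=9)

step 1: add edge 1-4 (w=7); MST = {1-4(w=7)}
step 2: add edge 1-2 (w=13); MST = {1-2(w=13) 1-4(w=7)}
step 3: add edge 2-3 (w=4); MST = {1-2(w=13) 1-4(w=7) 2-3(w=4)}
step 4: add edge 2-5 (w=9); MST = {1-2(w=13) 1-4(w=7) 2-3(w=4) 2-5(w=9)}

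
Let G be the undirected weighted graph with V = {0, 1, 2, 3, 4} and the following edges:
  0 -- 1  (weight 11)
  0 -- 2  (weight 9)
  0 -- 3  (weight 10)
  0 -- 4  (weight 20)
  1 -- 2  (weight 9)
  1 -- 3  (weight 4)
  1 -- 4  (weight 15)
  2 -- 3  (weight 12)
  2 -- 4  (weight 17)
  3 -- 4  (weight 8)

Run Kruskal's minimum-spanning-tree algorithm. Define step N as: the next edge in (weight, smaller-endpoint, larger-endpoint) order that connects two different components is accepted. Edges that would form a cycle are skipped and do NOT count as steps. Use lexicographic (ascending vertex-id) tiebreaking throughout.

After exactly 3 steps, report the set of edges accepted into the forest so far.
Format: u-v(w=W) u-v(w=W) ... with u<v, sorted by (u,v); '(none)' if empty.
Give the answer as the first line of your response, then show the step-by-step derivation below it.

0-2(w=9) 1-3(w=4) 3-4(w=8)

step 1: add edge 1-3 (w=4); MST = {1-3(w=4)}
step 2: add edge 3-4 (w=8); MST = {1-3(w=4) 3-4(w=8)}
step 3: add edge 0-2 (w=9); MST = {0-2(w=9) 1-3(w=4) 3-4(w=8)}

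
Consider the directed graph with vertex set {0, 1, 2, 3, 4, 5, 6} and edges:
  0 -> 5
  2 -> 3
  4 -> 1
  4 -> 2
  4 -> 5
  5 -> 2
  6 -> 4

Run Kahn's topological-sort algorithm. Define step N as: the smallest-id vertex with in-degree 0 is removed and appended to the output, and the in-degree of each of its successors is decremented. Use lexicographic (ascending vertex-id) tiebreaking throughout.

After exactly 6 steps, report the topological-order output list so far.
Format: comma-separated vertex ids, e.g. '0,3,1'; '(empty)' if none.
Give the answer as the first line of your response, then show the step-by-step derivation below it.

0,6,4,1,5,2

step 1: output 0; order=[0]; indeg=(0,1,2,1,1,1,0)
step 2: output 6; order=[0,6]; indeg=(0,1,2,1,0,1,0)
step 3: output 4; order=[0,6,4]; indeg=(0,0,1,1,0,0,0)
step 4: output 1; order=[0,6,4,1]; indeg=(0,0,1,1,0,0,0)
step 5: output 5; order=[0,6,4,1,5]; indeg=(0,0,0,1,0,0,0)
step 6: output 2; order=[0,6,4,1,5,2]; indeg=(0,0,0,0,0,0,0)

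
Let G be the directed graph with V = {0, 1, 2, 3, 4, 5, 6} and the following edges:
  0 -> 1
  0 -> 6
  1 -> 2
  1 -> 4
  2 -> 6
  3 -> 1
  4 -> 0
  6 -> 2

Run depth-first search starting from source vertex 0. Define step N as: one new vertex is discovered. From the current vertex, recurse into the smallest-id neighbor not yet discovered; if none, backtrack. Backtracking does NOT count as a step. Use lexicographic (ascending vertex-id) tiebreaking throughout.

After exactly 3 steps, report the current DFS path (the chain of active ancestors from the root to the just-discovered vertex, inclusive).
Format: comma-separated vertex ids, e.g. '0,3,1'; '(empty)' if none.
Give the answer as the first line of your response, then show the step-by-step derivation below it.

0,1,2

step 1: discover 0; path=0; order=0
step 2: discover 1; path=0>1; order=0,1
step 3: discover 2; path=0>1>2; order=0,1,2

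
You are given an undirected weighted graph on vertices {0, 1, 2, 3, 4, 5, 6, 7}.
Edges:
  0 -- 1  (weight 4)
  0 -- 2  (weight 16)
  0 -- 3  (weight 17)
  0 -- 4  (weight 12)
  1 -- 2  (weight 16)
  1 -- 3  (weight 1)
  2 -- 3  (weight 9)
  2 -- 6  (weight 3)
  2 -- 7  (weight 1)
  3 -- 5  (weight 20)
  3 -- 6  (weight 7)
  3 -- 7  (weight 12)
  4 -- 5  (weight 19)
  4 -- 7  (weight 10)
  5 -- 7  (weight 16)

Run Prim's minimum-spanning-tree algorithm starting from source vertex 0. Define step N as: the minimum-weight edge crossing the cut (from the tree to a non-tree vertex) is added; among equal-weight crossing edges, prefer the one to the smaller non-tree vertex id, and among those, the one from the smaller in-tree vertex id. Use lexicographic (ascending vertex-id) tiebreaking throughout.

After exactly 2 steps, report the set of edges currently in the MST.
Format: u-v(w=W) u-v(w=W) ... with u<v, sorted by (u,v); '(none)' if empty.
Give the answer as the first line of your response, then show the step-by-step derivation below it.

0-1(w=4) 1-3(w=1)

step 1: add edge 0-1 (w=4); MST = {0-1(w=4)}
step 2: add edge 1-3 (w=1); MST = {0-1(w=4) 1-3(w=1)}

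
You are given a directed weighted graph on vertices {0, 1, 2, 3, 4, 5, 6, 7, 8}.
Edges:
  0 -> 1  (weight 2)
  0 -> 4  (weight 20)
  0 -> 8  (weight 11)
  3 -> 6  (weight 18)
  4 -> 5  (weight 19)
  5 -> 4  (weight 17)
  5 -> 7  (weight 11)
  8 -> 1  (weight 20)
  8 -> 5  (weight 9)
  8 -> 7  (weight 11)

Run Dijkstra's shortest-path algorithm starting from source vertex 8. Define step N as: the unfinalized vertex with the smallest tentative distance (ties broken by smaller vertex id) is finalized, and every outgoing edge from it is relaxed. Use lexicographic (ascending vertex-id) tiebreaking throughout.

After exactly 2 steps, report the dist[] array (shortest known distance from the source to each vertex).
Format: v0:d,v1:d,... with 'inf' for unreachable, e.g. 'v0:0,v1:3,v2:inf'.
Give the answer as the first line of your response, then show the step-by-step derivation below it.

v0:inf,v1:20,v2:inf,v3:inf,v4:26,v5:9,v6:inf,v7:11,v8:0

step 1: dist = v0:inf,v1:20,v2:inf,v3:inf,v4:inf,v5:9,v6:inf,v7:11,v8:0
step 2: dist = v0:inf,v1:20,v2:inf,v3:inf,v4:26,v5:9,v6:inf,v7:11,v8:0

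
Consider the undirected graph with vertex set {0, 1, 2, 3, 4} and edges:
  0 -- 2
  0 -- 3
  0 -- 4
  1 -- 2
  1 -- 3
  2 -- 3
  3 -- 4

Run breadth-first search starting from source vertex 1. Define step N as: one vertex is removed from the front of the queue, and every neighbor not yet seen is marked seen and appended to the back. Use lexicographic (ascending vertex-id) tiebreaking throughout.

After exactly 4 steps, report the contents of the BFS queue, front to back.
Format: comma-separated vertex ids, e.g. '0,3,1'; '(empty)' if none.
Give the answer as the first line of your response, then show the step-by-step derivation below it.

4

step 1: dequeue 1; queue=[2,3]; order=1
step 2: dequeue 2; queue=[3,0]; order=1,2
step 3: dequeue 3; queue=[0,4]; order=1,2,3
step 4: dequeue 0; queue=[4]; order=1,2,3,0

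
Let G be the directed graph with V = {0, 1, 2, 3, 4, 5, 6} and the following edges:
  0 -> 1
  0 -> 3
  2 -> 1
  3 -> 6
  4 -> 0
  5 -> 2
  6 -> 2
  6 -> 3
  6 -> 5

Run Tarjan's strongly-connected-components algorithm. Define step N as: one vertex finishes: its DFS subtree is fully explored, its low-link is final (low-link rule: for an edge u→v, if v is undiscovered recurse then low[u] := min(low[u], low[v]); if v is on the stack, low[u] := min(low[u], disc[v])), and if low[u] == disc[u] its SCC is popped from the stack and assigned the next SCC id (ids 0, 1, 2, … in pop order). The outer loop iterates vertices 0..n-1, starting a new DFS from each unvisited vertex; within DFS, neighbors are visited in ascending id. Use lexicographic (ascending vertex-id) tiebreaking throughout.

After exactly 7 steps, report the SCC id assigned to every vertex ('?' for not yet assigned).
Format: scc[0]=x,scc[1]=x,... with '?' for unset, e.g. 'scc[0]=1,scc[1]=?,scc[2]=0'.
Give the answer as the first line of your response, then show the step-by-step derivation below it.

scc[0]=4,scc[1]=0,scc[2]=1,scc[3]=3,scc[4]=5,scc[5]=2,scc[6]=3

step 1: low=(low[0]=0,low[1]=1,low[2]=?,low[3]=?,low[4]=?,low[5]=?,low[6]=?); scc=(scc[0]=?,scc[1]=0,scc[2]=?,scc[3]=?,scc[4]=?,scc[5]=?,scc[6]=?)
step 2: low=(low[0]=0,low[1]=1,low[2]=4,low[3]=2,low[4]=?,low[5]=?,low[6]=3); scc=(scc[0]=?,scc[1]=0,scc[2]=1,scc[3]=?,scc[4]=?,scc[5]=?,scc[6]=?)
step 3: low=(low[0]=0,low[1]=1,low[2]=4,low[3]=2,low[4]=?,low[5]=5,low[6]=2); scc=(scc[0]=?,scc[1]=0,scc[2]=1,scc[3]=?,scc[4]=?,scc[5]=2,scc[6]=?)
step 4: low=(low[0]=0,low[1]=1,low[2]=4,low[3]=2,low[4]=?,low[5]=5,low[6]=2); scc=(scc[0]=?,scc[1]=0,scc[2]=1,scc[3]=?,scc[4]=?,scc[5]=2,scc[6]=?)
step 5: low=(low[0]=0,low[1]=1,low[2]=4,low[3]=2,low[4]=?,low[5]=5,low[6]=2); scc=(scc[0]=?,scc[1]=0,scc[2]=1,scc[3]=3,scc[4]=?,scc[5]=2,scc[6]=3)
step 6: low=(low[0]=0,low[1]=1,low[2]=4,low[3]=2,low[4]=?,low[5]=5,low[6]=2); scc=(scc[0]=4,scc[1]=0,scc[2]=1,scc[3]=3,scc[4]=?,scc[5]=2,scc[6]=3)
step 7: low=(low[0]=0,low[1]=1,low[2]=4,low[3]=2,low[4]=6,low[5]=5,low[6]=2); scc=(scc[0]=4,scc[1]=0,scc[2]=1,scc[3]=3,scc[4]=5,scc[5]=2,scc[6]=3)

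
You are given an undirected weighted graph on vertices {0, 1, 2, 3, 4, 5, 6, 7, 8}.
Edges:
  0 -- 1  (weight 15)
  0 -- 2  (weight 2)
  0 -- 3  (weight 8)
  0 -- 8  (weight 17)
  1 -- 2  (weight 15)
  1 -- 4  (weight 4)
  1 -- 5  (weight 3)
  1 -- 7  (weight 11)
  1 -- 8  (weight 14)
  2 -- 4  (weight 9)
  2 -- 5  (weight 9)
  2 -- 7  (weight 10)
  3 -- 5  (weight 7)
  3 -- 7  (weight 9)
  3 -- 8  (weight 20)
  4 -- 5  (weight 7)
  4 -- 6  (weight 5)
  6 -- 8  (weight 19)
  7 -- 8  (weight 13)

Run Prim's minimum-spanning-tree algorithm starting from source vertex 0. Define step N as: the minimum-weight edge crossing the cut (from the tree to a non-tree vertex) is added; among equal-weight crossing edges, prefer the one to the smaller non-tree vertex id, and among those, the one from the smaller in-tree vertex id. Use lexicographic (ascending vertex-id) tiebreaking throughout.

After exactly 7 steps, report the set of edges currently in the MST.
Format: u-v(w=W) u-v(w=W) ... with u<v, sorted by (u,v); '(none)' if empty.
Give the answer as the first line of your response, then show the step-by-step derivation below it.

0-2(w=2) 0-3(w=8) 1-4(w=4) 1-5(w=3) 3-5(w=7) 3-7(w=9) 4-6(w=5)

step 1: add edge 0-2 (w=2); MST = {0-2(w=2)}
step 2: add edge 0-3 (w=8); MST = {0-2(w=2) 0-3(w=8)}
step 3: add edge 3-5 (w=7); MST = {0-2(w=2) 0-3(w=8) 3-5(w=7)}
step 4: add edge 1-5 (w=3); MST = {0-2(w=2) 0-3(w=8) 1-5(w=3) 3-5(w=7)}
step 5: add edge 1-4 (w=4); MST = {0-2(w=2) 0-3(w=8) 1-4(w=4) 1-5(w=3) 3-5(w=7)}
step 6: add edge 4-6 (w=5); MST = {0-2(w=2) 0-3(w=8) 1-4(w=4) 1-5(w=3) 3-5(w=7) 4-6(w=5)}
step 7: add edge 3-7 (w=9); MST = {0-2(w=2) 0-3(w=8) 1-4(w=4) 1-5(w=3) 3-5(w=7) 3-7(w=9) 4-6(w=5)}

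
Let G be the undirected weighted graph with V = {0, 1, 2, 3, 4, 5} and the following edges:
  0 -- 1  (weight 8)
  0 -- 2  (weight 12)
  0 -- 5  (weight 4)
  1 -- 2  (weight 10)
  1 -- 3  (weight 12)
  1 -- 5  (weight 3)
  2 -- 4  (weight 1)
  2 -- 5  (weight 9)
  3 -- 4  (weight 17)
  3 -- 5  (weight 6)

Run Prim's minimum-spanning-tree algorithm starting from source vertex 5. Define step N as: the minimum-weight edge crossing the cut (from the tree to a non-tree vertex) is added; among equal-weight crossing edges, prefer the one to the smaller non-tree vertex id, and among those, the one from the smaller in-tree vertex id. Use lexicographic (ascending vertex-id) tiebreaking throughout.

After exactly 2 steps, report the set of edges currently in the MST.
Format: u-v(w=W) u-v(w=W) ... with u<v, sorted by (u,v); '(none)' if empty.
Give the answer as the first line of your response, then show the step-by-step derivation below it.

0-5(w=4) 1-5(w=3)

step 1: add edge 1-5 (w=3); MST = {1-5(w=3)}
step 2: add edge 0-5 (w=4); MST = {0-5(w=4) 1-5(w=3)}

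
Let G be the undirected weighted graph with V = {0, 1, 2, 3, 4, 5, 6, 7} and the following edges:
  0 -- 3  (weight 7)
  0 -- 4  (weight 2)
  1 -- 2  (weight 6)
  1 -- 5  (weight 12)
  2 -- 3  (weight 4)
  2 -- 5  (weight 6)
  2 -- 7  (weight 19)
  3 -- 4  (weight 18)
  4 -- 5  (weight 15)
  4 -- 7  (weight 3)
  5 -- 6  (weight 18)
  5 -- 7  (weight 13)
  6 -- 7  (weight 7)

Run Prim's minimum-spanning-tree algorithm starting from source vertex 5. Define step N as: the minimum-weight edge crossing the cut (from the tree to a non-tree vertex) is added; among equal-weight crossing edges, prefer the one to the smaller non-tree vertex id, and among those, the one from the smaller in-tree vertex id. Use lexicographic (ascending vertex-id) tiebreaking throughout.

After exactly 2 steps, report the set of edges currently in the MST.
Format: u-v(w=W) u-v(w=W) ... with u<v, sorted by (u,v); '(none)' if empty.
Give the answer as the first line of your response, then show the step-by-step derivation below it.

2-3(w=4) 2-5(w=6)

step 1: add edge 2-5 (w=6); MST = {2-5(w=6)}
step 2: add edge 2-3 (w=4); MST = {2-3(w=4) 2-5(w=6)}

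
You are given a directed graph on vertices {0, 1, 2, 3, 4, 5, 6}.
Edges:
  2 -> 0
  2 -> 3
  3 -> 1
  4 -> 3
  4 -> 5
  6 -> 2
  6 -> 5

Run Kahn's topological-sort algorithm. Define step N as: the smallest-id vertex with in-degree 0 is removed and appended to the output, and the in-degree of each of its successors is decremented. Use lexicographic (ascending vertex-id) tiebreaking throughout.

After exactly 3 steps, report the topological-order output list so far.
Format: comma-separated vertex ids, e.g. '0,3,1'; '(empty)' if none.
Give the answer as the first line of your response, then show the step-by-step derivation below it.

4,6,2

step 1: output 4; order=[4]; indeg=(1,1,1,1,0,1,0)
step 2: output 6; order=[4,6]; indeg=(1,1,0,1,0,0,0)
step 3: output 2; order=[4,6,2]; indeg=(0,1,0,0,0,0,0)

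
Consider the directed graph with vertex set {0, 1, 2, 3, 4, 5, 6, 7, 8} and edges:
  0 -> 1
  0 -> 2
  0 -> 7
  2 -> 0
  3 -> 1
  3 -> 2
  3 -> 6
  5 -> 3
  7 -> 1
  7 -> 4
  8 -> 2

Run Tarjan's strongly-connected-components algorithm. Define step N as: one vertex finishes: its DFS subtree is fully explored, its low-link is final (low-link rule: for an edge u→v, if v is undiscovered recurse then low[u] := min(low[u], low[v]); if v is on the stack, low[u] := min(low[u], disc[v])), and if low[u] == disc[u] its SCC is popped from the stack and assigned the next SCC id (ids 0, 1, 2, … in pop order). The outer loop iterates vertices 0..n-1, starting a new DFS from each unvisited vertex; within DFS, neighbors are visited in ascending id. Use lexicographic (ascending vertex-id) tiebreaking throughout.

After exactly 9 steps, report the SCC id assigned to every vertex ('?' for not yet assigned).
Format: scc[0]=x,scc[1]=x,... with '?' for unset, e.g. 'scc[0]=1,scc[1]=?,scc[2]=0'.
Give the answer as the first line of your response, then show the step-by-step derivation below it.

scc[0]=3,scc[1]=0,scc[2]=3,scc[3]=5,scc[4]=1,scc[5]=6,scc[6]=4,scc[7]=2,scc[8]=7

step 1: low=(low[0]=0,low[1]=1,low[2]=?,low[3]=?,low[4]=?,low[5]=?,low[6]=?,low[7]=?,low[8]=?); scc=(scc[0]=?,scc[1]=0,scc[2]=?,scc[3]=?,scc[4]=?,scc[5]=?,scc[6]=?,scc[7]=?,scc[8]=?)
step 2: low=(low[0]=0,low[1]=1,low[2]=0,low[3]=?,low[4]=?,low[5]=?,low[6]=?,low[7]=?,low[8]=?); scc=(scc[0]=?,scc[1]=0,scc[2]=?,scc[3]=?,scc[4]=?,scc[5]=?,scc[6]=?,scc[7]=?,scc[8]=?)
step 3: low=(low[0]=0,low[1]=1,low[2]=0,low[3]=?,low[4]=4,low[5]=?,low[6]=?,low[7]=3,low[8]=?); scc=(scc[0]=?,scc[1]=0,scc[2]=?,scc[3]=?,scc[4]=1,scc[5]=?,scc[6]=?,scc[7]=?,scc[8]=?)
step 4: low=(low[0]=0,low[1]=1,low[2]=0,low[3]=?,low[4]=4,low[5]=?,low[6]=?,low[7]=3,low[8]=?); scc=(scc[0]=?,scc[1]=0,scc[2]=?,scc[3]=?,scc[4]=1,scc[5]=?,scc[6]=?,scc[7]=2,scc[8]=?)
step 5: low=(low[0]=0,low[1]=1,low[2]=0,low[3]=?,low[4]=4,low[5]=?,low[6]=?,low[7]=3,low[8]=?); scc=(scc[0]=3,scc[1]=0,scc[2]=3,scc[3]=?,scc[4]=1,scc[5]=?,scc[6]=?,scc[7]=2,scc[8]=?)
step 6: low=(low[0]=0,low[1]=1,low[2]=0,low[3]=5,low[4]=4,low[5]=?,low[6]=6,low[7]=3,low[8]=?); scc=(scc[0]=3,scc[1]=0,scc[2]=3,scc[3]=?,scc[4]=1,scc[5]=?,scc[6]=4,scc[7]=2,scc[8]=?)
step 7: low=(low[0]=0,low[1]=1,low[2]=0,low[3]=5,low[4]=4,low[5]=?,low[6]=6,low[7]=3,low[8]=?); scc=(scc[0]=3,scc[1]=0,scc[2]=3,scc[3]=5,scc[4]=1,scc[5]=?,scc[6]=4,scc[7]=2,scc[8]=?)
step 8: low=(low[0]=0,low[1]=1,low[2]=0,low[3]=5,low[4]=4,low[5]=7,low[6]=6,low[7]=3,low[8]=?); scc=(scc[0]=3,scc[1]=0,scc[2]=3,scc[3]=5,scc[4]=1,scc[5]=6,scc[6]=4,scc[7]=2,scc[8]=?)
step 9: low=(low[0]=0,low[1]=1,low[2]=0,low[3]=5,low[4]=4,low[5]=7,low[6]=6,low[7]=3,low[8]=8); scc=(scc[0]=3,scc[1]=0,scc[2]=3,scc[3]=5,scc[4]=1,scc[5]=6,scc[6]=4,scc[7]=2,scc[8]=7)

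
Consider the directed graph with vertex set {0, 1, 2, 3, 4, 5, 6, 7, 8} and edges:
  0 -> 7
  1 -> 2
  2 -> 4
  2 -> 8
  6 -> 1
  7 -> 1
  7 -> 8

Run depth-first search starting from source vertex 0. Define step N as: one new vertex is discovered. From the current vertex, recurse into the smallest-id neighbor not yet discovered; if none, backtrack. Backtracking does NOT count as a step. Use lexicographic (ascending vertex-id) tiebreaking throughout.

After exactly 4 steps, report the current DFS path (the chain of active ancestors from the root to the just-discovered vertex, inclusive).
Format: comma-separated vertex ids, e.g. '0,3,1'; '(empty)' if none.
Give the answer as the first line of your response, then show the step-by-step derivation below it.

0,7,1,2

step 1: discover 0; path=0; order=0
step 2: discover 7; path=0>7; order=0,7
step 3: discover 1; path=0>7>1; order=0,7,1
step 4: discover 2; path=0>7>1>2; order=0,7,1,2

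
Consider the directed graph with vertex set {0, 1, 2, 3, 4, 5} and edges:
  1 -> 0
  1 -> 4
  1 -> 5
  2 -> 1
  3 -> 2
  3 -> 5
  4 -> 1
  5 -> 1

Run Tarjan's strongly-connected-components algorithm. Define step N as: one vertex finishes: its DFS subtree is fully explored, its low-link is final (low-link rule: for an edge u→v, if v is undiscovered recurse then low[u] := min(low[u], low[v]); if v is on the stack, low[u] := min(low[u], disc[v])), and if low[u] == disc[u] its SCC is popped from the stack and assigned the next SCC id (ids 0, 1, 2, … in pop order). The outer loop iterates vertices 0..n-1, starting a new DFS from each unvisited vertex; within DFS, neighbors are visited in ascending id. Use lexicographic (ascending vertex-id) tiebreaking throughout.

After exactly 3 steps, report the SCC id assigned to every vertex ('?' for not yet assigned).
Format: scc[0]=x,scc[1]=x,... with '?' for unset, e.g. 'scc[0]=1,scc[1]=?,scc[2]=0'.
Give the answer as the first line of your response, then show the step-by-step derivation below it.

scc[0]=0,scc[1]=?,scc[2]=?,scc[3]=?,scc[4]=?,scc[5]=?

step 1: low=(low[0]=0,low[1]=?,low[2]=?,low[3]=?,low[4]=?,low[5]=?); scc=(scc[0]=0,scc[1]=?,scc[2]=?,scc[3]=?,scc[4]=?,scc[5]=?)
step 2: low=(low[0]=0,low[1]=1,low[2]=?,low[3]=?,low[4]=1,low[5]=?); scc=(scc[0]=0,scc[1]=?,scc[2]=?,scc[3]=?,scc[4]=?,scc[5]=?)
step 3: low=(low[0]=0,low[1]=1,low[2]=?,low[3]=?,low[4]=1,low[5]=1); scc=(scc[0]=0,scc[1]=?,scc[2]=?,scc[3]=?,scc[4]=?,scc[5]=?)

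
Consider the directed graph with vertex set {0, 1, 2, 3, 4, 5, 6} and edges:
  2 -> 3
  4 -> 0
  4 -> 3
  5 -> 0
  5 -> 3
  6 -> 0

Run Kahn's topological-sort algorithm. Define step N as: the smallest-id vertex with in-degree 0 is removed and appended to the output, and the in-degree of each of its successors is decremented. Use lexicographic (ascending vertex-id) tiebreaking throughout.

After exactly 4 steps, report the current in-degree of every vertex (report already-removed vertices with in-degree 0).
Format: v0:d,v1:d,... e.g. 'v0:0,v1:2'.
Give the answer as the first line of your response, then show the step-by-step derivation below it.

v0:1,v1:0,v2:0,v3:0,v4:0,v5:0,v6:0

step 1: output 1; order=[1]; indeg=(3,0,0,3,0,0,0)
step 2: output 2; order=[1,2]; indeg=(3,0,0,2,0,0,0)
step 3: output 4; order=[1,2,4]; indeg=(2,0,0,1,0,0,0)
step 4: output 5; order=[1,2,4,5]; indeg=(1,0,0,0,0,0,0)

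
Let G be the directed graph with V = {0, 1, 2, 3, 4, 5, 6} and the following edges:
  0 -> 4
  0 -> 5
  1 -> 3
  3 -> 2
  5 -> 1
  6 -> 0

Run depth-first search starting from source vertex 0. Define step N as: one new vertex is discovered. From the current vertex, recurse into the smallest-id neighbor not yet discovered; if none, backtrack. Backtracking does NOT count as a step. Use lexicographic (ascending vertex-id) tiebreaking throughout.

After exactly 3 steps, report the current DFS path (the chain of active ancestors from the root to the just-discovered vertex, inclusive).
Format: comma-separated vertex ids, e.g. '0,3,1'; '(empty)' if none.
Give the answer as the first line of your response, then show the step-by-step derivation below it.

0,5

step 1: discover 0; path=0; order=0
step 2: discover 4; path=0>4; order=0,4
step 3: discover 5; path=0>5; order=0,4,5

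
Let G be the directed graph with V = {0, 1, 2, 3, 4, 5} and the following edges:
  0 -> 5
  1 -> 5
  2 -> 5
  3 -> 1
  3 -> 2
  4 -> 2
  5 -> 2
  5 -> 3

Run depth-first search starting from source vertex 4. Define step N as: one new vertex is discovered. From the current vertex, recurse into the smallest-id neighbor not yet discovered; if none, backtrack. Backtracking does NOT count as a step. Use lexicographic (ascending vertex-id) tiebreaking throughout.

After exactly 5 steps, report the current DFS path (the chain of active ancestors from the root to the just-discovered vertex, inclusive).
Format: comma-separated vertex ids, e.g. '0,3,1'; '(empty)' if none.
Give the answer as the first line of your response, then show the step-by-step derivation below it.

4,2,5,3,1

step 1: discover 4; path=4; order=4
step 2: discover 2; path=4>2; order=4,2
step 3: discover 5; path=4>2>5; order=4,2,5
step 4: discover 3; path=4>2>5>3; order=4,2,5,3
step 5: discover 1; path=4>2>5>3>1; order=4,2,5,3,1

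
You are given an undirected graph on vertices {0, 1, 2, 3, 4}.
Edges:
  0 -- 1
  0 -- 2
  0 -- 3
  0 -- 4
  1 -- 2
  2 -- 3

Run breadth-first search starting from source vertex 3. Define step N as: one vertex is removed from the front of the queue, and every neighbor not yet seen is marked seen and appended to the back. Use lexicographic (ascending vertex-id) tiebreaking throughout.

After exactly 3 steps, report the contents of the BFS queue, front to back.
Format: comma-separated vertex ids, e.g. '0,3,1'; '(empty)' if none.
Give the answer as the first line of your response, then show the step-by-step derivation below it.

1,4

step 1: dequeue 3; queue=[0,2]; order=3
step 2: dequeue 0; queue=[2,1,4]; order=3,0
step 3: dequeue 2; queue=[1,4]; order=3,0,2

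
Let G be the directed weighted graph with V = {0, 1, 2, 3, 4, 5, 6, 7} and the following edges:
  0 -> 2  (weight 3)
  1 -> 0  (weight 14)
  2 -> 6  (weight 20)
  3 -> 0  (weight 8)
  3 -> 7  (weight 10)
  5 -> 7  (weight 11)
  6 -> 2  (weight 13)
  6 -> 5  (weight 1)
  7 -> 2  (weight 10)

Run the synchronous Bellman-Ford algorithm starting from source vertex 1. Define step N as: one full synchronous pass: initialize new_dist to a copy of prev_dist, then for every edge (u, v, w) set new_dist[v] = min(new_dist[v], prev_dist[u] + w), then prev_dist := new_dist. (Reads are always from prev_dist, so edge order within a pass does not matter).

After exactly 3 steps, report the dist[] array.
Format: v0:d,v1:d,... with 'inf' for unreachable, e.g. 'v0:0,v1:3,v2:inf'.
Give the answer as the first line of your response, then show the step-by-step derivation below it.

v0:14,v1:0,v2:17,v3:inf,v4:inf,v5:inf,v6:37,v7:inf

step 1: dist = v0:14,v1:0,v2:inf,v3:inf,v4:inf,v5:inf,v6:inf,v7:inf
step 2: dist = v0:14,v1:0,v2:17,v3:inf,v4:inf,v5:inf,v6:inf,v7:inf
step 3: dist = v0:14,v1:0,v2:17,v3:inf,v4:inf,v5:inf,v6:37,v7:inf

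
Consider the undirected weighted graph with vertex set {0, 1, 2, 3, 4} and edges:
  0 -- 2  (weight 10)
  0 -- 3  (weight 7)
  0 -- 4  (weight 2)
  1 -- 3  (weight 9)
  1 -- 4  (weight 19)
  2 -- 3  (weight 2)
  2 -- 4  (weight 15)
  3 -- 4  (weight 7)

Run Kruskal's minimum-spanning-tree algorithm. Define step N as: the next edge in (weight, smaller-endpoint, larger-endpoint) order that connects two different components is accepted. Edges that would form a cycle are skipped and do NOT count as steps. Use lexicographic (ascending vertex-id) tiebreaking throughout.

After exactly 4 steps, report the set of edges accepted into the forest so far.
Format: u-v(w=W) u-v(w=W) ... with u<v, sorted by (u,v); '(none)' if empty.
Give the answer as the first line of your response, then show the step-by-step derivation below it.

0-3(w=7) 0-4(w=2) 1-3(w=9) 2-3(w=2)

step 1: add edge 0-4 (w=2); MST = {0-4(w=2)}
step 2: add edge 2-3 (w=2); MST = {0-4(w=2) 2-3(w=2)}
step 3: add edge 0-3 (w=7); MST = {0-3(w=7) 0-4(w=2) 2-3(w=2)}
step 4: add edge 1-3 (w=9); MST = {0-3(w=7) 0-4(w=2) 1-3(w=9) 2-3(w=2)}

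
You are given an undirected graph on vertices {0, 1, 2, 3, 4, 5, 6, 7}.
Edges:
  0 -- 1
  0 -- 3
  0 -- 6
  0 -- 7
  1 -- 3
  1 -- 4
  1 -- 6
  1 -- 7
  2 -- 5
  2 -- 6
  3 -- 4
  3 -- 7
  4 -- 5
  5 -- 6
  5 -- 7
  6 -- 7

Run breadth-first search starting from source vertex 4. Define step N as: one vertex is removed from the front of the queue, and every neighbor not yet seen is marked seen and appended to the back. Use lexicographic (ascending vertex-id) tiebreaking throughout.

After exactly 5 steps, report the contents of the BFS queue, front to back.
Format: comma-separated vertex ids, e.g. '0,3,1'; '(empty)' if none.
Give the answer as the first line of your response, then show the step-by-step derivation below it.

6,7,2

step 1: dequeue 4; queue=[1,3,5]; order=4
step 2: dequeue 1; queue=[3,5,0,6,7]; order=4,1
step 3: dequeue 3; queue=[5,0,6,7]; order=4,1,3
step 4: dequeue 5; queue=[0,6,7,2]; order=4,1,3,5
step 5: dequeue 0; queue=[6,7,2]; order=4,1,3,5,0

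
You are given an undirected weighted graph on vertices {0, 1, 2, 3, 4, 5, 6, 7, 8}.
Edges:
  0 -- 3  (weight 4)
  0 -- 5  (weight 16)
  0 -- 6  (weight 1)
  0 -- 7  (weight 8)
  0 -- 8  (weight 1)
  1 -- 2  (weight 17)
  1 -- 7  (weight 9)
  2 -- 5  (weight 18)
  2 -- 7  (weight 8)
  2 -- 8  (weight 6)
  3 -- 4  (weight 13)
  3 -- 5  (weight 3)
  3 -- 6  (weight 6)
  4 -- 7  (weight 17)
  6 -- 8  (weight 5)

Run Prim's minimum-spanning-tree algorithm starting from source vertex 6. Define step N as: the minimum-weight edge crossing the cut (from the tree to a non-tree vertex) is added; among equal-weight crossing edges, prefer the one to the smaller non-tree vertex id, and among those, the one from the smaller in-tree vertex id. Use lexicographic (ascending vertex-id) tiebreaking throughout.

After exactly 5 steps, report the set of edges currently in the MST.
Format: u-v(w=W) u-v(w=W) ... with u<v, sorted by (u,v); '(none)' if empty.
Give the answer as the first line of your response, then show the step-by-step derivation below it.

0-3(w=4) 0-6(w=1) 0-8(w=1) 2-8(w=6) 3-5(w=3)

step 1: add edge 0-6 (w=1); MST = {0-6(w=1)}
step 2: add edge 0-8 (w=1); MST = {0-6(w=1) 0-8(w=1)}
step 3: add edge 0-3 (w=4); MST = {0-3(w=4) 0-6(w=1) 0-8(w=1)}
step 4: add edge 3-5 (w=3); MST = {0-3(w=4) 0-6(w=1) 0-8(w=1) 3-5(w=3)}
step 5: add edge 2-8 (w=6); MST = {0-3(w=4) 0-6(w=1) 0-8(w=1) 2-8(w=6) 3-5(w=3)}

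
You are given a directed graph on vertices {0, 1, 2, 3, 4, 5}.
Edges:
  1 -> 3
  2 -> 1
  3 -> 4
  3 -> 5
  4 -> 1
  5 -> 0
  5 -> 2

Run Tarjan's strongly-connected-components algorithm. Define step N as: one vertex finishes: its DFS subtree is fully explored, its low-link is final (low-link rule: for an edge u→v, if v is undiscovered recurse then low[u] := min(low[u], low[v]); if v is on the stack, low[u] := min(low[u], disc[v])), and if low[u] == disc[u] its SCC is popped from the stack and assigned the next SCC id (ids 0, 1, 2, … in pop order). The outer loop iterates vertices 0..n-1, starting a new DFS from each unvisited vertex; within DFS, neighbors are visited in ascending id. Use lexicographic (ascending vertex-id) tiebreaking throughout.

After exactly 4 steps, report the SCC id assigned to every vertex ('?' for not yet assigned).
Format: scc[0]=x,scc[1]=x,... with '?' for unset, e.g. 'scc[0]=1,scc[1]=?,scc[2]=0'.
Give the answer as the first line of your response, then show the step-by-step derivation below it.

scc[0]=0,scc[1]=?,scc[2]=?,scc[3]=?,scc[4]=?,scc[5]=?

step 1: low=(low[0]=0,low[1]=?,low[2]=?,low[3]=?,low[4]=?,low[5]=?); scc=(scc[0]=0,scc[1]=?,scc[2]=?,scc[3]=?,scc[4]=?,scc[5]=?)
step 2: low=(low[0]=0,low[1]=1,low[2]=?,low[3]=2,low[4]=1,low[5]=?); scc=(scc[0]=0,scc[1]=?,scc[2]=?,scc[3]=?,scc[4]=?,scc[5]=?)
step 3: low=(low[0]=0,low[1]=1,low[2]=1,low[3]=1,low[4]=1,low[5]=4); scc=(scc[0]=0,scc[1]=?,scc[2]=?,scc[3]=?,scc[4]=?,scc[5]=?)
step 4: low=(low[0]=0,low[1]=1,low[2]=1,low[3]=1,low[4]=1,low[5]=1); scc=(scc[0]=0,scc[1]=?,scc[2]=?,scc[3]=?,scc[4]=?,scc[5]=?)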